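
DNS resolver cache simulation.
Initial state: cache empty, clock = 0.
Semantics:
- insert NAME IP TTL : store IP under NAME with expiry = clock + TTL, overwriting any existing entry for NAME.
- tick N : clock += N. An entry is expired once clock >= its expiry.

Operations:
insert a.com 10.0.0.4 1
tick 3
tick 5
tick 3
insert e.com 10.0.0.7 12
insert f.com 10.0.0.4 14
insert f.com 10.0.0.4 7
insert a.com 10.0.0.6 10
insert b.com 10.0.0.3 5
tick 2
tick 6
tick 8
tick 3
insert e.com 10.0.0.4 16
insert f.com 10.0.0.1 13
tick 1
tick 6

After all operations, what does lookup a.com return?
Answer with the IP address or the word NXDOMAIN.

Op 1: insert a.com -> 10.0.0.4 (expiry=0+1=1). clock=0
Op 2: tick 3 -> clock=3. purged={a.com}
Op 3: tick 5 -> clock=8.
Op 4: tick 3 -> clock=11.
Op 5: insert e.com -> 10.0.0.7 (expiry=11+12=23). clock=11
Op 6: insert f.com -> 10.0.0.4 (expiry=11+14=25). clock=11
Op 7: insert f.com -> 10.0.0.4 (expiry=11+7=18). clock=11
Op 8: insert a.com -> 10.0.0.6 (expiry=11+10=21). clock=11
Op 9: insert b.com -> 10.0.0.3 (expiry=11+5=16). clock=11
Op 10: tick 2 -> clock=13.
Op 11: tick 6 -> clock=19. purged={b.com,f.com}
Op 12: tick 8 -> clock=27. purged={a.com,e.com}
Op 13: tick 3 -> clock=30.
Op 14: insert e.com -> 10.0.0.4 (expiry=30+16=46). clock=30
Op 15: insert f.com -> 10.0.0.1 (expiry=30+13=43). clock=30
Op 16: tick 1 -> clock=31.
Op 17: tick 6 -> clock=37.
lookup a.com: not in cache (expired or never inserted)

Answer: NXDOMAIN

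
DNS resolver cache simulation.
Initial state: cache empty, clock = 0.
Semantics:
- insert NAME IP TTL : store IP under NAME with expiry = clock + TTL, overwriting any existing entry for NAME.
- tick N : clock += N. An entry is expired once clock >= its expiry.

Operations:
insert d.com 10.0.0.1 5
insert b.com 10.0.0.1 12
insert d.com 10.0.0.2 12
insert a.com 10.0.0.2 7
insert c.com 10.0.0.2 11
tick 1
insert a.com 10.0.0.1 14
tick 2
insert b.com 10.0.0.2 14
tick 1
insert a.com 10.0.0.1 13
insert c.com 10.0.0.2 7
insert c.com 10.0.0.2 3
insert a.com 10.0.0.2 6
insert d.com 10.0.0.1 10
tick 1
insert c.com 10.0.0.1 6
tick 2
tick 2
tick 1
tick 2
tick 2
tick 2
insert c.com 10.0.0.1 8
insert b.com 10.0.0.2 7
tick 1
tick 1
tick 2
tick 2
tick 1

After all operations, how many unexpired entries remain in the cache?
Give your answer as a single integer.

Op 1: insert d.com -> 10.0.0.1 (expiry=0+5=5). clock=0
Op 2: insert b.com -> 10.0.0.1 (expiry=0+12=12). clock=0
Op 3: insert d.com -> 10.0.0.2 (expiry=0+12=12). clock=0
Op 4: insert a.com -> 10.0.0.2 (expiry=0+7=7). clock=0
Op 5: insert c.com -> 10.0.0.2 (expiry=0+11=11). clock=0
Op 6: tick 1 -> clock=1.
Op 7: insert a.com -> 10.0.0.1 (expiry=1+14=15). clock=1
Op 8: tick 2 -> clock=3.
Op 9: insert b.com -> 10.0.0.2 (expiry=3+14=17). clock=3
Op 10: tick 1 -> clock=4.
Op 11: insert a.com -> 10.0.0.1 (expiry=4+13=17). clock=4
Op 12: insert c.com -> 10.0.0.2 (expiry=4+7=11). clock=4
Op 13: insert c.com -> 10.0.0.2 (expiry=4+3=7). clock=4
Op 14: insert a.com -> 10.0.0.2 (expiry=4+6=10). clock=4
Op 15: insert d.com -> 10.0.0.1 (expiry=4+10=14). clock=4
Op 16: tick 1 -> clock=5.
Op 17: insert c.com -> 10.0.0.1 (expiry=5+6=11). clock=5
Op 18: tick 2 -> clock=7.
Op 19: tick 2 -> clock=9.
Op 20: tick 1 -> clock=10. purged={a.com}
Op 21: tick 2 -> clock=12. purged={c.com}
Op 22: tick 2 -> clock=14. purged={d.com}
Op 23: tick 2 -> clock=16.
Op 24: insert c.com -> 10.0.0.1 (expiry=16+8=24). clock=16
Op 25: insert b.com -> 10.0.0.2 (expiry=16+7=23). clock=16
Op 26: tick 1 -> clock=17.
Op 27: tick 1 -> clock=18.
Op 28: tick 2 -> clock=20.
Op 29: tick 2 -> clock=22.
Op 30: tick 1 -> clock=23. purged={b.com}
Final cache (unexpired): {c.com} -> size=1

Answer: 1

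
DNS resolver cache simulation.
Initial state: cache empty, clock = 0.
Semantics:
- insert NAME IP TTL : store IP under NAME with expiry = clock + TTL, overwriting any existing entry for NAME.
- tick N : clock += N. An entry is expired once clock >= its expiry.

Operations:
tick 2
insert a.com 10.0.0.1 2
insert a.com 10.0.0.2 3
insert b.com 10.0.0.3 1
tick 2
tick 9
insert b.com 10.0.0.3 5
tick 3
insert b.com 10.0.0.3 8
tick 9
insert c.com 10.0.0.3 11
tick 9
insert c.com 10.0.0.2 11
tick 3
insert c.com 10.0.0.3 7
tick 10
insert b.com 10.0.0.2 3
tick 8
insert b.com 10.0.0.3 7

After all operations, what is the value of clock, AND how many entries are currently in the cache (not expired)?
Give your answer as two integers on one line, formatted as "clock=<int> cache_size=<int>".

Answer: clock=55 cache_size=1

Derivation:
Op 1: tick 2 -> clock=2.
Op 2: insert a.com -> 10.0.0.1 (expiry=2+2=4). clock=2
Op 3: insert a.com -> 10.0.0.2 (expiry=2+3=5). clock=2
Op 4: insert b.com -> 10.0.0.3 (expiry=2+1=3). clock=2
Op 5: tick 2 -> clock=4. purged={b.com}
Op 6: tick 9 -> clock=13. purged={a.com}
Op 7: insert b.com -> 10.0.0.3 (expiry=13+5=18). clock=13
Op 8: tick 3 -> clock=16.
Op 9: insert b.com -> 10.0.0.3 (expiry=16+8=24). clock=16
Op 10: tick 9 -> clock=25. purged={b.com}
Op 11: insert c.com -> 10.0.0.3 (expiry=25+11=36). clock=25
Op 12: tick 9 -> clock=34.
Op 13: insert c.com -> 10.0.0.2 (expiry=34+11=45). clock=34
Op 14: tick 3 -> clock=37.
Op 15: insert c.com -> 10.0.0.3 (expiry=37+7=44). clock=37
Op 16: tick 10 -> clock=47. purged={c.com}
Op 17: insert b.com -> 10.0.0.2 (expiry=47+3=50). clock=47
Op 18: tick 8 -> clock=55. purged={b.com}
Op 19: insert b.com -> 10.0.0.3 (expiry=55+7=62). clock=55
Final clock = 55
Final cache (unexpired): {b.com} -> size=1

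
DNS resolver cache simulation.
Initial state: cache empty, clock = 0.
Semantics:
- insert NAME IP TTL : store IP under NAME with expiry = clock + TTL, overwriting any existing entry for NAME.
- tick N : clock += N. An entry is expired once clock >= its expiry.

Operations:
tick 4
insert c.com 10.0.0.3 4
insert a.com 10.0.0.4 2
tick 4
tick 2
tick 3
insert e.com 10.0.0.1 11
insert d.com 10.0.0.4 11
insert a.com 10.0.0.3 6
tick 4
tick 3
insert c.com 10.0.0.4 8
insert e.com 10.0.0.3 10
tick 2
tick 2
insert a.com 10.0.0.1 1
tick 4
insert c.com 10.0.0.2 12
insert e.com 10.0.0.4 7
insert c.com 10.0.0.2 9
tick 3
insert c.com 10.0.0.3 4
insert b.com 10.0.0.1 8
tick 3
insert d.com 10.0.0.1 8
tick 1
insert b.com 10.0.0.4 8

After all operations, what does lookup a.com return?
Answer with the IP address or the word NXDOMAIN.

Op 1: tick 4 -> clock=4.
Op 2: insert c.com -> 10.0.0.3 (expiry=4+4=8). clock=4
Op 3: insert a.com -> 10.0.0.4 (expiry=4+2=6). clock=4
Op 4: tick 4 -> clock=8. purged={a.com,c.com}
Op 5: tick 2 -> clock=10.
Op 6: tick 3 -> clock=13.
Op 7: insert e.com -> 10.0.0.1 (expiry=13+11=24). clock=13
Op 8: insert d.com -> 10.0.0.4 (expiry=13+11=24). clock=13
Op 9: insert a.com -> 10.0.0.3 (expiry=13+6=19). clock=13
Op 10: tick 4 -> clock=17.
Op 11: tick 3 -> clock=20. purged={a.com}
Op 12: insert c.com -> 10.0.0.4 (expiry=20+8=28). clock=20
Op 13: insert e.com -> 10.0.0.3 (expiry=20+10=30). clock=20
Op 14: tick 2 -> clock=22.
Op 15: tick 2 -> clock=24. purged={d.com}
Op 16: insert a.com -> 10.0.0.1 (expiry=24+1=25). clock=24
Op 17: tick 4 -> clock=28. purged={a.com,c.com}
Op 18: insert c.com -> 10.0.0.2 (expiry=28+12=40). clock=28
Op 19: insert e.com -> 10.0.0.4 (expiry=28+7=35). clock=28
Op 20: insert c.com -> 10.0.0.2 (expiry=28+9=37). clock=28
Op 21: tick 3 -> clock=31.
Op 22: insert c.com -> 10.0.0.3 (expiry=31+4=35). clock=31
Op 23: insert b.com -> 10.0.0.1 (expiry=31+8=39). clock=31
Op 24: tick 3 -> clock=34.
Op 25: insert d.com -> 10.0.0.1 (expiry=34+8=42). clock=34
Op 26: tick 1 -> clock=35. purged={c.com,e.com}
Op 27: insert b.com -> 10.0.0.4 (expiry=35+8=43). clock=35
lookup a.com: not in cache (expired or never inserted)

Answer: NXDOMAIN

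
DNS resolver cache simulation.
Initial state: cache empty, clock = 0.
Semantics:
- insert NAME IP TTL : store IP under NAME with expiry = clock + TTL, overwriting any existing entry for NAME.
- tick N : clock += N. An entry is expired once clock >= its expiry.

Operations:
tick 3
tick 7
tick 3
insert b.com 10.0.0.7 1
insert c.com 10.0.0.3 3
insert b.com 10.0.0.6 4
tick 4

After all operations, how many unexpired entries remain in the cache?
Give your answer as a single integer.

Answer: 0

Derivation:
Op 1: tick 3 -> clock=3.
Op 2: tick 7 -> clock=10.
Op 3: tick 3 -> clock=13.
Op 4: insert b.com -> 10.0.0.7 (expiry=13+1=14). clock=13
Op 5: insert c.com -> 10.0.0.3 (expiry=13+3=16). clock=13
Op 6: insert b.com -> 10.0.0.6 (expiry=13+4=17). clock=13
Op 7: tick 4 -> clock=17. purged={b.com,c.com}
Final cache (unexpired): {} -> size=0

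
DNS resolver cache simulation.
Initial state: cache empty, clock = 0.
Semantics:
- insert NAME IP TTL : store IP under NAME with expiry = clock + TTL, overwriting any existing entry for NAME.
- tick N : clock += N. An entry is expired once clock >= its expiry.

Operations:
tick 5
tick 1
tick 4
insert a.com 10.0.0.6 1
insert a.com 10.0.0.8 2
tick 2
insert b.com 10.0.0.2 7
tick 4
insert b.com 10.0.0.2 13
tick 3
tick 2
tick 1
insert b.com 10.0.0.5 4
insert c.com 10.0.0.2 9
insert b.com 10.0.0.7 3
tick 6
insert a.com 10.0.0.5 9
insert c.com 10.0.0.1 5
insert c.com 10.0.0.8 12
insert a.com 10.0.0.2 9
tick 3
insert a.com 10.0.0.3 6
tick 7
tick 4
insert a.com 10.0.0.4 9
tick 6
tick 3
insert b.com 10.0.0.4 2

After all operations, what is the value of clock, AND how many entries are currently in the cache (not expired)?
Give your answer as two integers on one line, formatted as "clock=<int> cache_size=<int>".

Answer: clock=51 cache_size=1

Derivation:
Op 1: tick 5 -> clock=5.
Op 2: tick 1 -> clock=6.
Op 3: tick 4 -> clock=10.
Op 4: insert a.com -> 10.0.0.6 (expiry=10+1=11). clock=10
Op 5: insert a.com -> 10.0.0.8 (expiry=10+2=12). clock=10
Op 6: tick 2 -> clock=12. purged={a.com}
Op 7: insert b.com -> 10.0.0.2 (expiry=12+7=19). clock=12
Op 8: tick 4 -> clock=16.
Op 9: insert b.com -> 10.0.0.2 (expiry=16+13=29). clock=16
Op 10: tick 3 -> clock=19.
Op 11: tick 2 -> clock=21.
Op 12: tick 1 -> clock=22.
Op 13: insert b.com -> 10.0.0.5 (expiry=22+4=26). clock=22
Op 14: insert c.com -> 10.0.0.2 (expiry=22+9=31). clock=22
Op 15: insert b.com -> 10.0.0.7 (expiry=22+3=25). clock=22
Op 16: tick 6 -> clock=28. purged={b.com}
Op 17: insert a.com -> 10.0.0.5 (expiry=28+9=37). clock=28
Op 18: insert c.com -> 10.0.0.1 (expiry=28+5=33). clock=28
Op 19: insert c.com -> 10.0.0.8 (expiry=28+12=40). clock=28
Op 20: insert a.com -> 10.0.0.2 (expiry=28+9=37). clock=28
Op 21: tick 3 -> clock=31.
Op 22: insert a.com -> 10.0.0.3 (expiry=31+6=37). clock=31
Op 23: tick 7 -> clock=38. purged={a.com}
Op 24: tick 4 -> clock=42. purged={c.com}
Op 25: insert a.com -> 10.0.0.4 (expiry=42+9=51). clock=42
Op 26: tick 6 -> clock=48.
Op 27: tick 3 -> clock=51. purged={a.com}
Op 28: insert b.com -> 10.0.0.4 (expiry=51+2=53). clock=51
Final clock = 51
Final cache (unexpired): {b.com} -> size=1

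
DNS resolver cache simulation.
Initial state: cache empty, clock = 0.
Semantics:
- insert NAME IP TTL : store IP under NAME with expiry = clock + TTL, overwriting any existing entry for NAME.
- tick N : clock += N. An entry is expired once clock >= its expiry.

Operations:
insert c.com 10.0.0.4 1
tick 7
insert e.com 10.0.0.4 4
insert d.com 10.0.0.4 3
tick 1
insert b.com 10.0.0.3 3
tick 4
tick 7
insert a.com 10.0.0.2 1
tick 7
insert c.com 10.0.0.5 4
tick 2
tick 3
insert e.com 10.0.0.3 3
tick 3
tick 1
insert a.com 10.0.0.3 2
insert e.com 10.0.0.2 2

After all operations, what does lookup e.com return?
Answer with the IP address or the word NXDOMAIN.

Answer: 10.0.0.2

Derivation:
Op 1: insert c.com -> 10.0.0.4 (expiry=0+1=1). clock=0
Op 2: tick 7 -> clock=7. purged={c.com}
Op 3: insert e.com -> 10.0.0.4 (expiry=7+4=11). clock=7
Op 4: insert d.com -> 10.0.0.4 (expiry=7+3=10). clock=7
Op 5: tick 1 -> clock=8.
Op 6: insert b.com -> 10.0.0.3 (expiry=8+3=11). clock=8
Op 7: tick 4 -> clock=12. purged={b.com,d.com,e.com}
Op 8: tick 7 -> clock=19.
Op 9: insert a.com -> 10.0.0.2 (expiry=19+1=20). clock=19
Op 10: tick 7 -> clock=26. purged={a.com}
Op 11: insert c.com -> 10.0.0.5 (expiry=26+4=30). clock=26
Op 12: tick 2 -> clock=28.
Op 13: tick 3 -> clock=31. purged={c.com}
Op 14: insert e.com -> 10.0.0.3 (expiry=31+3=34). clock=31
Op 15: tick 3 -> clock=34. purged={e.com}
Op 16: tick 1 -> clock=35.
Op 17: insert a.com -> 10.0.0.3 (expiry=35+2=37). clock=35
Op 18: insert e.com -> 10.0.0.2 (expiry=35+2=37). clock=35
lookup e.com: present, ip=10.0.0.2 expiry=37 > clock=35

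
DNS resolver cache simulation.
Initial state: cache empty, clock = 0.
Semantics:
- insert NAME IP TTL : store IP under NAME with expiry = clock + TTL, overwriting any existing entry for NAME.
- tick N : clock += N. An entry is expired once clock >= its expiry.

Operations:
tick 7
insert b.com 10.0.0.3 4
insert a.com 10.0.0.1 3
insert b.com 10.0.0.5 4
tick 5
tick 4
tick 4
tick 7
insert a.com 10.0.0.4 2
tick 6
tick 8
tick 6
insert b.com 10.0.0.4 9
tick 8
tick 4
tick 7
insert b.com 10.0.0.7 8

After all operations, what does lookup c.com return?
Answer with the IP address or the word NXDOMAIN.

Op 1: tick 7 -> clock=7.
Op 2: insert b.com -> 10.0.0.3 (expiry=7+4=11). clock=7
Op 3: insert a.com -> 10.0.0.1 (expiry=7+3=10). clock=7
Op 4: insert b.com -> 10.0.0.5 (expiry=7+4=11). clock=7
Op 5: tick 5 -> clock=12. purged={a.com,b.com}
Op 6: tick 4 -> clock=16.
Op 7: tick 4 -> clock=20.
Op 8: tick 7 -> clock=27.
Op 9: insert a.com -> 10.0.0.4 (expiry=27+2=29). clock=27
Op 10: tick 6 -> clock=33. purged={a.com}
Op 11: tick 8 -> clock=41.
Op 12: tick 6 -> clock=47.
Op 13: insert b.com -> 10.0.0.4 (expiry=47+9=56). clock=47
Op 14: tick 8 -> clock=55.
Op 15: tick 4 -> clock=59. purged={b.com}
Op 16: tick 7 -> clock=66.
Op 17: insert b.com -> 10.0.0.7 (expiry=66+8=74). clock=66
lookup c.com: not in cache (expired or never inserted)

Answer: NXDOMAIN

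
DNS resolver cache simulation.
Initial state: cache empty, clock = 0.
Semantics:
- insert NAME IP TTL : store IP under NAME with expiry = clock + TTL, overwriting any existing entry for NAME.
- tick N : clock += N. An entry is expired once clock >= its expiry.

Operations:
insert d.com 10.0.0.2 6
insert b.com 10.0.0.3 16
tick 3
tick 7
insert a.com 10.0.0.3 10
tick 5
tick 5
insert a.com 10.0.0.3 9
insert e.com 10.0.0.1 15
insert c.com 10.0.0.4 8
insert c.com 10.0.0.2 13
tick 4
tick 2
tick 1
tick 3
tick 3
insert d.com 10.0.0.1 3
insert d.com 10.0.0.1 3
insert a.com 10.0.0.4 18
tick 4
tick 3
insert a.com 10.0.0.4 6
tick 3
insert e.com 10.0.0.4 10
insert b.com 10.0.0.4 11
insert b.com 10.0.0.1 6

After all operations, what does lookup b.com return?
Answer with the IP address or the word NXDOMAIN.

Answer: 10.0.0.1

Derivation:
Op 1: insert d.com -> 10.0.0.2 (expiry=0+6=6). clock=0
Op 2: insert b.com -> 10.0.0.3 (expiry=0+16=16). clock=0
Op 3: tick 3 -> clock=3.
Op 4: tick 7 -> clock=10. purged={d.com}
Op 5: insert a.com -> 10.0.0.3 (expiry=10+10=20). clock=10
Op 6: tick 5 -> clock=15.
Op 7: tick 5 -> clock=20. purged={a.com,b.com}
Op 8: insert a.com -> 10.0.0.3 (expiry=20+9=29). clock=20
Op 9: insert e.com -> 10.0.0.1 (expiry=20+15=35). clock=20
Op 10: insert c.com -> 10.0.0.4 (expiry=20+8=28). clock=20
Op 11: insert c.com -> 10.0.0.2 (expiry=20+13=33). clock=20
Op 12: tick 4 -> clock=24.
Op 13: tick 2 -> clock=26.
Op 14: tick 1 -> clock=27.
Op 15: tick 3 -> clock=30. purged={a.com}
Op 16: tick 3 -> clock=33. purged={c.com}
Op 17: insert d.com -> 10.0.0.1 (expiry=33+3=36). clock=33
Op 18: insert d.com -> 10.0.0.1 (expiry=33+3=36). clock=33
Op 19: insert a.com -> 10.0.0.4 (expiry=33+18=51). clock=33
Op 20: tick 4 -> clock=37. purged={d.com,e.com}
Op 21: tick 3 -> clock=40.
Op 22: insert a.com -> 10.0.0.4 (expiry=40+6=46). clock=40
Op 23: tick 3 -> clock=43.
Op 24: insert e.com -> 10.0.0.4 (expiry=43+10=53). clock=43
Op 25: insert b.com -> 10.0.0.4 (expiry=43+11=54). clock=43
Op 26: insert b.com -> 10.0.0.1 (expiry=43+6=49). clock=43
lookup b.com: present, ip=10.0.0.1 expiry=49 > clock=43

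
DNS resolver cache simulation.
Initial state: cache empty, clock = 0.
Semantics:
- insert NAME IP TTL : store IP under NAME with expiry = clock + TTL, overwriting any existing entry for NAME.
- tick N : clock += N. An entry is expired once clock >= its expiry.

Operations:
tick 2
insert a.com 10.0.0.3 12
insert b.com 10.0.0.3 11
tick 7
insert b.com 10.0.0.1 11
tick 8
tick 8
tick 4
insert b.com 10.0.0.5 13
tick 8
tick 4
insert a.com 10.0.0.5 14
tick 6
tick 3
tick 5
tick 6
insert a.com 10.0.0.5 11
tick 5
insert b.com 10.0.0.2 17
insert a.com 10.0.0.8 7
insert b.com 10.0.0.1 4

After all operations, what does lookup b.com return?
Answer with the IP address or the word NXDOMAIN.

Op 1: tick 2 -> clock=2.
Op 2: insert a.com -> 10.0.0.3 (expiry=2+12=14). clock=2
Op 3: insert b.com -> 10.0.0.3 (expiry=2+11=13). clock=2
Op 4: tick 7 -> clock=9.
Op 5: insert b.com -> 10.0.0.1 (expiry=9+11=20). clock=9
Op 6: tick 8 -> clock=17. purged={a.com}
Op 7: tick 8 -> clock=25. purged={b.com}
Op 8: tick 4 -> clock=29.
Op 9: insert b.com -> 10.0.0.5 (expiry=29+13=42). clock=29
Op 10: tick 8 -> clock=37.
Op 11: tick 4 -> clock=41.
Op 12: insert a.com -> 10.0.0.5 (expiry=41+14=55). clock=41
Op 13: tick 6 -> clock=47. purged={b.com}
Op 14: tick 3 -> clock=50.
Op 15: tick 5 -> clock=55. purged={a.com}
Op 16: tick 6 -> clock=61.
Op 17: insert a.com -> 10.0.0.5 (expiry=61+11=72). clock=61
Op 18: tick 5 -> clock=66.
Op 19: insert b.com -> 10.0.0.2 (expiry=66+17=83). clock=66
Op 20: insert a.com -> 10.0.0.8 (expiry=66+7=73). clock=66
Op 21: insert b.com -> 10.0.0.1 (expiry=66+4=70). clock=66
lookup b.com: present, ip=10.0.0.1 expiry=70 > clock=66

Answer: 10.0.0.1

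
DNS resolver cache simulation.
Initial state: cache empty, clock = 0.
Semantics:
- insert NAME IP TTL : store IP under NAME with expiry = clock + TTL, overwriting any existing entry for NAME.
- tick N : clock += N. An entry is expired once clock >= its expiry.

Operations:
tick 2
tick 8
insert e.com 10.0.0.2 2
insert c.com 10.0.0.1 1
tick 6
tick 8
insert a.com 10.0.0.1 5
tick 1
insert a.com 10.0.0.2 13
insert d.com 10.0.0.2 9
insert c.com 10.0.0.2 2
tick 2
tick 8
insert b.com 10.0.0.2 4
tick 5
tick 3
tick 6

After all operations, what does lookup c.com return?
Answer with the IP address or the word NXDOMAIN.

Op 1: tick 2 -> clock=2.
Op 2: tick 8 -> clock=10.
Op 3: insert e.com -> 10.0.0.2 (expiry=10+2=12). clock=10
Op 4: insert c.com -> 10.0.0.1 (expiry=10+1=11). clock=10
Op 5: tick 6 -> clock=16. purged={c.com,e.com}
Op 6: tick 8 -> clock=24.
Op 7: insert a.com -> 10.0.0.1 (expiry=24+5=29). clock=24
Op 8: tick 1 -> clock=25.
Op 9: insert a.com -> 10.0.0.2 (expiry=25+13=38). clock=25
Op 10: insert d.com -> 10.0.0.2 (expiry=25+9=34). clock=25
Op 11: insert c.com -> 10.0.0.2 (expiry=25+2=27). clock=25
Op 12: tick 2 -> clock=27. purged={c.com}
Op 13: tick 8 -> clock=35. purged={d.com}
Op 14: insert b.com -> 10.0.0.2 (expiry=35+4=39). clock=35
Op 15: tick 5 -> clock=40. purged={a.com,b.com}
Op 16: tick 3 -> clock=43.
Op 17: tick 6 -> clock=49.
lookup c.com: not in cache (expired or never inserted)

Answer: NXDOMAIN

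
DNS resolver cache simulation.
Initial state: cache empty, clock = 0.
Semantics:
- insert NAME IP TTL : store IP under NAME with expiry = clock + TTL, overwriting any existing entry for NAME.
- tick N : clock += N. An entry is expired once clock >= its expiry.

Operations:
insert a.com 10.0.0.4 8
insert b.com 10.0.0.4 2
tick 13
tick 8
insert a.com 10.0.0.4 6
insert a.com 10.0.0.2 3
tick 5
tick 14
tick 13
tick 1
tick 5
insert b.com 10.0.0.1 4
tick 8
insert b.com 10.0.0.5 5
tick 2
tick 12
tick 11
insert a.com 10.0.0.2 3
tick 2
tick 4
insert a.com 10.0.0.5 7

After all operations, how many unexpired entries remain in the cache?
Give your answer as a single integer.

Answer: 1

Derivation:
Op 1: insert a.com -> 10.0.0.4 (expiry=0+8=8). clock=0
Op 2: insert b.com -> 10.0.0.4 (expiry=0+2=2). clock=0
Op 3: tick 13 -> clock=13. purged={a.com,b.com}
Op 4: tick 8 -> clock=21.
Op 5: insert a.com -> 10.0.0.4 (expiry=21+6=27). clock=21
Op 6: insert a.com -> 10.0.0.2 (expiry=21+3=24). clock=21
Op 7: tick 5 -> clock=26. purged={a.com}
Op 8: tick 14 -> clock=40.
Op 9: tick 13 -> clock=53.
Op 10: tick 1 -> clock=54.
Op 11: tick 5 -> clock=59.
Op 12: insert b.com -> 10.0.0.1 (expiry=59+4=63). clock=59
Op 13: tick 8 -> clock=67. purged={b.com}
Op 14: insert b.com -> 10.0.0.5 (expiry=67+5=72). clock=67
Op 15: tick 2 -> clock=69.
Op 16: tick 12 -> clock=81. purged={b.com}
Op 17: tick 11 -> clock=92.
Op 18: insert a.com -> 10.0.0.2 (expiry=92+3=95). clock=92
Op 19: tick 2 -> clock=94.
Op 20: tick 4 -> clock=98. purged={a.com}
Op 21: insert a.com -> 10.0.0.5 (expiry=98+7=105). clock=98
Final cache (unexpired): {a.com} -> size=1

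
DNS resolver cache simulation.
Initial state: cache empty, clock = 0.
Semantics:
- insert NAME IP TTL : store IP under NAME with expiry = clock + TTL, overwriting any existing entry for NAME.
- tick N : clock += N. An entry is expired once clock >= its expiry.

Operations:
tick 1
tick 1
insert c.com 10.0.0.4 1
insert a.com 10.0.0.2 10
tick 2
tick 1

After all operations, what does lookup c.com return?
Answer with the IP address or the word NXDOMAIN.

Op 1: tick 1 -> clock=1.
Op 2: tick 1 -> clock=2.
Op 3: insert c.com -> 10.0.0.4 (expiry=2+1=3). clock=2
Op 4: insert a.com -> 10.0.0.2 (expiry=2+10=12). clock=2
Op 5: tick 2 -> clock=4. purged={c.com}
Op 6: tick 1 -> clock=5.
lookup c.com: not in cache (expired or never inserted)

Answer: NXDOMAIN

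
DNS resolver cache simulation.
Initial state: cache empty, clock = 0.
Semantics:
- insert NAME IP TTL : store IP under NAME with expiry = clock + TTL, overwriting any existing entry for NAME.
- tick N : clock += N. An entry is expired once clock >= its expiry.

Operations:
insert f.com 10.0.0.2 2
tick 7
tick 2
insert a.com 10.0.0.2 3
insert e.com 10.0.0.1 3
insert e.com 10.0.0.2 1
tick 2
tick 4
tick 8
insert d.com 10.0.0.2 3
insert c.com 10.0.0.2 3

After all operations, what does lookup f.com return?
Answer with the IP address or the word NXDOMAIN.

Op 1: insert f.com -> 10.0.0.2 (expiry=0+2=2). clock=0
Op 2: tick 7 -> clock=7. purged={f.com}
Op 3: tick 2 -> clock=9.
Op 4: insert a.com -> 10.0.0.2 (expiry=9+3=12). clock=9
Op 5: insert e.com -> 10.0.0.1 (expiry=9+3=12). clock=9
Op 6: insert e.com -> 10.0.0.2 (expiry=9+1=10). clock=9
Op 7: tick 2 -> clock=11. purged={e.com}
Op 8: tick 4 -> clock=15. purged={a.com}
Op 9: tick 8 -> clock=23.
Op 10: insert d.com -> 10.0.0.2 (expiry=23+3=26). clock=23
Op 11: insert c.com -> 10.0.0.2 (expiry=23+3=26). clock=23
lookup f.com: not in cache (expired or never inserted)

Answer: NXDOMAIN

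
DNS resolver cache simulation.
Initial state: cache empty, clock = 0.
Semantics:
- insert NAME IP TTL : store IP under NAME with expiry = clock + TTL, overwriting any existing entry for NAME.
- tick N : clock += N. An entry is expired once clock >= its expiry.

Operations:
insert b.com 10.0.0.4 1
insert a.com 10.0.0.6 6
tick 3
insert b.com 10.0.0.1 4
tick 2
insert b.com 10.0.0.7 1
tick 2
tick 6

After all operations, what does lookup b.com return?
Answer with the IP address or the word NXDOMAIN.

Answer: NXDOMAIN

Derivation:
Op 1: insert b.com -> 10.0.0.4 (expiry=0+1=1). clock=0
Op 2: insert a.com -> 10.0.0.6 (expiry=0+6=6). clock=0
Op 3: tick 3 -> clock=3. purged={b.com}
Op 4: insert b.com -> 10.0.0.1 (expiry=3+4=7). clock=3
Op 5: tick 2 -> clock=5.
Op 6: insert b.com -> 10.0.0.7 (expiry=5+1=6). clock=5
Op 7: tick 2 -> clock=7. purged={a.com,b.com}
Op 8: tick 6 -> clock=13.
lookup b.com: not in cache (expired or never inserted)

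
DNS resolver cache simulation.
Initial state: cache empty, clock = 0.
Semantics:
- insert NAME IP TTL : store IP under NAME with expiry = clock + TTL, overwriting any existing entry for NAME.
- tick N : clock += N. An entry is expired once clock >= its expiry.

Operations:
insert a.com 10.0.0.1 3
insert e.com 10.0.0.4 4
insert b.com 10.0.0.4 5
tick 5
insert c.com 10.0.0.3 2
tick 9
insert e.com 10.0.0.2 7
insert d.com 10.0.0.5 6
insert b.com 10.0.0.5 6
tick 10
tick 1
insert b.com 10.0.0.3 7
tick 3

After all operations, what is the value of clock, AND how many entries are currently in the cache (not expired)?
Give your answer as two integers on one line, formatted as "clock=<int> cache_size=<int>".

Op 1: insert a.com -> 10.0.0.1 (expiry=0+3=3). clock=0
Op 2: insert e.com -> 10.0.0.4 (expiry=0+4=4). clock=0
Op 3: insert b.com -> 10.0.0.4 (expiry=0+5=5). clock=0
Op 4: tick 5 -> clock=5. purged={a.com,b.com,e.com}
Op 5: insert c.com -> 10.0.0.3 (expiry=5+2=7). clock=5
Op 6: tick 9 -> clock=14. purged={c.com}
Op 7: insert e.com -> 10.0.0.2 (expiry=14+7=21). clock=14
Op 8: insert d.com -> 10.0.0.5 (expiry=14+6=20). clock=14
Op 9: insert b.com -> 10.0.0.5 (expiry=14+6=20). clock=14
Op 10: tick 10 -> clock=24. purged={b.com,d.com,e.com}
Op 11: tick 1 -> clock=25.
Op 12: insert b.com -> 10.0.0.3 (expiry=25+7=32). clock=25
Op 13: tick 3 -> clock=28.
Final clock = 28
Final cache (unexpired): {b.com} -> size=1

Answer: clock=28 cache_size=1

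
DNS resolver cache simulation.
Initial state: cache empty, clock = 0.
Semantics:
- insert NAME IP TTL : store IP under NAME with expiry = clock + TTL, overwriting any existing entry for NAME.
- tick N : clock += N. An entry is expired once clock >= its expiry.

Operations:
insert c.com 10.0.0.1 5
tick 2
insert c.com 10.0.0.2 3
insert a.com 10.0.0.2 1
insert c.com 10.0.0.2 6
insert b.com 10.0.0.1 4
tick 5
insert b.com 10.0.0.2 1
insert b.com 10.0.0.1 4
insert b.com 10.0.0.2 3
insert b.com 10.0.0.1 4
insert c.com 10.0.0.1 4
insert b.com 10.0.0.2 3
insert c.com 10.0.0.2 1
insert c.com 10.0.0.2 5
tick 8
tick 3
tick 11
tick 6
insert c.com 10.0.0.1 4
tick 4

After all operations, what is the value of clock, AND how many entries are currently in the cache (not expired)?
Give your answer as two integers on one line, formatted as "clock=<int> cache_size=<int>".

Answer: clock=39 cache_size=0

Derivation:
Op 1: insert c.com -> 10.0.0.1 (expiry=0+5=5). clock=0
Op 2: tick 2 -> clock=2.
Op 3: insert c.com -> 10.0.0.2 (expiry=2+3=5). clock=2
Op 4: insert a.com -> 10.0.0.2 (expiry=2+1=3). clock=2
Op 5: insert c.com -> 10.0.0.2 (expiry=2+6=8). clock=2
Op 6: insert b.com -> 10.0.0.1 (expiry=2+4=6). clock=2
Op 7: tick 5 -> clock=7. purged={a.com,b.com}
Op 8: insert b.com -> 10.0.0.2 (expiry=7+1=8). clock=7
Op 9: insert b.com -> 10.0.0.1 (expiry=7+4=11). clock=7
Op 10: insert b.com -> 10.0.0.2 (expiry=7+3=10). clock=7
Op 11: insert b.com -> 10.0.0.1 (expiry=7+4=11). clock=7
Op 12: insert c.com -> 10.0.0.1 (expiry=7+4=11). clock=7
Op 13: insert b.com -> 10.0.0.2 (expiry=7+3=10). clock=7
Op 14: insert c.com -> 10.0.0.2 (expiry=7+1=8). clock=7
Op 15: insert c.com -> 10.0.0.2 (expiry=7+5=12). clock=7
Op 16: tick 8 -> clock=15. purged={b.com,c.com}
Op 17: tick 3 -> clock=18.
Op 18: tick 11 -> clock=29.
Op 19: tick 6 -> clock=35.
Op 20: insert c.com -> 10.0.0.1 (expiry=35+4=39). clock=35
Op 21: tick 4 -> clock=39. purged={c.com}
Final clock = 39
Final cache (unexpired): {} -> size=0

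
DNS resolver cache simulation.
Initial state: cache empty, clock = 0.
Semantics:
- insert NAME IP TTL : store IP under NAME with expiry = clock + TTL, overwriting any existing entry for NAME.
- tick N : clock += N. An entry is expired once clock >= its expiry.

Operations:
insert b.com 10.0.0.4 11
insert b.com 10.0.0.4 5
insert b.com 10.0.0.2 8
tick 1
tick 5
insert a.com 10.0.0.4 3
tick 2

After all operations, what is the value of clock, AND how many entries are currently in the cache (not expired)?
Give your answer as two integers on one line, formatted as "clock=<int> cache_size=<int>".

Op 1: insert b.com -> 10.0.0.4 (expiry=0+11=11). clock=0
Op 2: insert b.com -> 10.0.0.4 (expiry=0+5=5). clock=0
Op 3: insert b.com -> 10.0.0.2 (expiry=0+8=8). clock=0
Op 4: tick 1 -> clock=1.
Op 5: tick 5 -> clock=6.
Op 6: insert a.com -> 10.0.0.4 (expiry=6+3=9). clock=6
Op 7: tick 2 -> clock=8. purged={b.com}
Final clock = 8
Final cache (unexpired): {a.com} -> size=1

Answer: clock=8 cache_size=1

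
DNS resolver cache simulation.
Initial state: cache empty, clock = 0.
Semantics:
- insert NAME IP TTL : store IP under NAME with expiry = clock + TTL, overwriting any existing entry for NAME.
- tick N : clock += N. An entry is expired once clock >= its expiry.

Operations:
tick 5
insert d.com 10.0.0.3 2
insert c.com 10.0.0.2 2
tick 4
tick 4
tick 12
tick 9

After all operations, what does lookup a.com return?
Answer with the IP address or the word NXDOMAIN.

Answer: NXDOMAIN

Derivation:
Op 1: tick 5 -> clock=5.
Op 2: insert d.com -> 10.0.0.3 (expiry=5+2=7). clock=5
Op 3: insert c.com -> 10.0.0.2 (expiry=5+2=7). clock=5
Op 4: tick 4 -> clock=9. purged={c.com,d.com}
Op 5: tick 4 -> clock=13.
Op 6: tick 12 -> clock=25.
Op 7: tick 9 -> clock=34.
lookup a.com: not in cache (expired or never inserted)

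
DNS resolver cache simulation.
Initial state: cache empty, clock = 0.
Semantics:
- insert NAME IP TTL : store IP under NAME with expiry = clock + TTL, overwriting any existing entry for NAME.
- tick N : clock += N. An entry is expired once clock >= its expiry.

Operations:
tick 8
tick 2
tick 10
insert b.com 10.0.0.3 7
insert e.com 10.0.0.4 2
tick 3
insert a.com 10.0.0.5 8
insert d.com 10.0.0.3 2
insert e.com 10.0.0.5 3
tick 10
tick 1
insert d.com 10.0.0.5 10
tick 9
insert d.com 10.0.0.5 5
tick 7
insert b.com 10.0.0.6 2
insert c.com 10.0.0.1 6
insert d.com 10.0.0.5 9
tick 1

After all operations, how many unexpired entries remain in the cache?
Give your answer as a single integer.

Answer: 3

Derivation:
Op 1: tick 8 -> clock=8.
Op 2: tick 2 -> clock=10.
Op 3: tick 10 -> clock=20.
Op 4: insert b.com -> 10.0.0.3 (expiry=20+7=27). clock=20
Op 5: insert e.com -> 10.0.0.4 (expiry=20+2=22). clock=20
Op 6: tick 3 -> clock=23. purged={e.com}
Op 7: insert a.com -> 10.0.0.5 (expiry=23+8=31). clock=23
Op 8: insert d.com -> 10.0.0.3 (expiry=23+2=25). clock=23
Op 9: insert e.com -> 10.0.0.5 (expiry=23+3=26). clock=23
Op 10: tick 10 -> clock=33. purged={a.com,b.com,d.com,e.com}
Op 11: tick 1 -> clock=34.
Op 12: insert d.com -> 10.0.0.5 (expiry=34+10=44). clock=34
Op 13: tick 9 -> clock=43.
Op 14: insert d.com -> 10.0.0.5 (expiry=43+5=48). clock=43
Op 15: tick 7 -> clock=50. purged={d.com}
Op 16: insert b.com -> 10.0.0.6 (expiry=50+2=52). clock=50
Op 17: insert c.com -> 10.0.0.1 (expiry=50+6=56). clock=50
Op 18: insert d.com -> 10.0.0.5 (expiry=50+9=59). clock=50
Op 19: tick 1 -> clock=51.
Final cache (unexpired): {b.com,c.com,d.com} -> size=3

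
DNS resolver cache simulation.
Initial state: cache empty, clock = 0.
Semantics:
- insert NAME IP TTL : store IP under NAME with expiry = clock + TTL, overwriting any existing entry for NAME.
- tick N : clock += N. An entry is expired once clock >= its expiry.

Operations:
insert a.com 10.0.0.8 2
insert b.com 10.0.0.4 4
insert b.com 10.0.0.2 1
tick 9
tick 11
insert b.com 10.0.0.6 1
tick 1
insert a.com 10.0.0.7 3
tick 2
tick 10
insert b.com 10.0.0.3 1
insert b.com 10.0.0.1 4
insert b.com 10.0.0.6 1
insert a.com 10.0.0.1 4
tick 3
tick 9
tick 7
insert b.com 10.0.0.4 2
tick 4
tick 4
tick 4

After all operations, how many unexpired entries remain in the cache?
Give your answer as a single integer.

Answer: 0

Derivation:
Op 1: insert a.com -> 10.0.0.8 (expiry=0+2=2). clock=0
Op 2: insert b.com -> 10.0.0.4 (expiry=0+4=4). clock=0
Op 3: insert b.com -> 10.0.0.2 (expiry=0+1=1). clock=0
Op 4: tick 9 -> clock=9. purged={a.com,b.com}
Op 5: tick 11 -> clock=20.
Op 6: insert b.com -> 10.0.0.6 (expiry=20+1=21). clock=20
Op 7: tick 1 -> clock=21. purged={b.com}
Op 8: insert a.com -> 10.0.0.7 (expiry=21+3=24). clock=21
Op 9: tick 2 -> clock=23.
Op 10: tick 10 -> clock=33. purged={a.com}
Op 11: insert b.com -> 10.0.0.3 (expiry=33+1=34). clock=33
Op 12: insert b.com -> 10.0.0.1 (expiry=33+4=37). clock=33
Op 13: insert b.com -> 10.0.0.6 (expiry=33+1=34). clock=33
Op 14: insert a.com -> 10.0.0.1 (expiry=33+4=37). clock=33
Op 15: tick 3 -> clock=36. purged={b.com}
Op 16: tick 9 -> clock=45. purged={a.com}
Op 17: tick 7 -> clock=52.
Op 18: insert b.com -> 10.0.0.4 (expiry=52+2=54). clock=52
Op 19: tick 4 -> clock=56. purged={b.com}
Op 20: tick 4 -> clock=60.
Op 21: tick 4 -> clock=64.
Final cache (unexpired): {} -> size=0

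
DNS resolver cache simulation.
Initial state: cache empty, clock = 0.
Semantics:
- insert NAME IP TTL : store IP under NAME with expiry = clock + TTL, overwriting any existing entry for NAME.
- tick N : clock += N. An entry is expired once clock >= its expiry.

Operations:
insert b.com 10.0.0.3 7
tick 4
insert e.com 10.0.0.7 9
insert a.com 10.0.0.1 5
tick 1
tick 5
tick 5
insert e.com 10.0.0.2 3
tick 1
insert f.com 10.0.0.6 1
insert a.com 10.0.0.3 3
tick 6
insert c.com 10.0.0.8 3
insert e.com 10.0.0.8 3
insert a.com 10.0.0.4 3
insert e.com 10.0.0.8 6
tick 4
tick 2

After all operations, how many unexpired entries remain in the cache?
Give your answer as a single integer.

Answer: 0

Derivation:
Op 1: insert b.com -> 10.0.0.3 (expiry=0+7=7). clock=0
Op 2: tick 4 -> clock=4.
Op 3: insert e.com -> 10.0.0.7 (expiry=4+9=13). clock=4
Op 4: insert a.com -> 10.0.0.1 (expiry=4+5=9). clock=4
Op 5: tick 1 -> clock=5.
Op 6: tick 5 -> clock=10. purged={a.com,b.com}
Op 7: tick 5 -> clock=15. purged={e.com}
Op 8: insert e.com -> 10.0.0.2 (expiry=15+3=18). clock=15
Op 9: tick 1 -> clock=16.
Op 10: insert f.com -> 10.0.0.6 (expiry=16+1=17). clock=16
Op 11: insert a.com -> 10.0.0.3 (expiry=16+3=19). clock=16
Op 12: tick 6 -> clock=22. purged={a.com,e.com,f.com}
Op 13: insert c.com -> 10.0.0.8 (expiry=22+3=25). clock=22
Op 14: insert e.com -> 10.0.0.8 (expiry=22+3=25). clock=22
Op 15: insert a.com -> 10.0.0.4 (expiry=22+3=25). clock=22
Op 16: insert e.com -> 10.0.0.8 (expiry=22+6=28). clock=22
Op 17: tick 4 -> clock=26. purged={a.com,c.com}
Op 18: tick 2 -> clock=28. purged={e.com}
Final cache (unexpired): {} -> size=0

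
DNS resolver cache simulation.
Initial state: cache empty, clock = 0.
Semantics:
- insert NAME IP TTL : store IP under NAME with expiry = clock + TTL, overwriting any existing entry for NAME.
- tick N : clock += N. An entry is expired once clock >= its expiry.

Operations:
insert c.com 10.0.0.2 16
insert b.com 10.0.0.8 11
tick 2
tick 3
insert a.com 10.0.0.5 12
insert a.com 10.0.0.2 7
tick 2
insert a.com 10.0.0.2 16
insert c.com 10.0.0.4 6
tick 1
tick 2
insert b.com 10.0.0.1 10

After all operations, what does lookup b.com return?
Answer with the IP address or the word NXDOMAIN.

Op 1: insert c.com -> 10.0.0.2 (expiry=0+16=16). clock=0
Op 2: insert b.com -> 10.0.0.8 (expiry=0+11=11). clock=0
Op 3: tick 2 -> clock=2.
Op 4: tick 3 -> clock=5.
Op 5: insert a.com -> 10.0.0.5 (expiry=5+12=17). clock=5
Op 6: insert a.com -> 10.0.0.2 (expiry=5+7=12). clock=5
Op 7: tick 2 -> clock=7.
Op 8: insert a.com -> 10.0.0.2 (expiry=7+16=23). clock=7
Op 9: insert c.com -> 10.0.0.4 (expiry=7+6=13). clock=7
Op 10: tick 1 -> clock=8.
Op 11: tick 2 -> clock=10.
Op 12: insert b.com -> 10.0.0.1 (expiry=10+10=20). clock=10
lookup b.com: present, ip=10.0.0.1 expiry=20 > clock=10

Answer: 10.0.0.1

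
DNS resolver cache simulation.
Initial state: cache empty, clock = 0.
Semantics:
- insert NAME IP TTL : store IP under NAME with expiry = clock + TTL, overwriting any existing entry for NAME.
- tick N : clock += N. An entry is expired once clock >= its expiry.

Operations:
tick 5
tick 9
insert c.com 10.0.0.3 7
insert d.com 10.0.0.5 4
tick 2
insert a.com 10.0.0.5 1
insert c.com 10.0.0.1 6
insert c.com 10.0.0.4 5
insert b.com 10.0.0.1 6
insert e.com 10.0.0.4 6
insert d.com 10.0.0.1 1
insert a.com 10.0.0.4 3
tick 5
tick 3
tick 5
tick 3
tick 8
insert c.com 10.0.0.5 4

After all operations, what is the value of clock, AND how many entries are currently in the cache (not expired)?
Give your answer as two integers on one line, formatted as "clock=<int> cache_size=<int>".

Op 1: tick 5 -> clock=5.
Op 2: tick 9 -> clock=14.
Op 3: insert c.com -> 10.0.0.3 (expiry=14+7=21). clock=14
Op 4: insert d.com -> 10.0.0.5 (expiry=14+4=18). clock=14
Op 5: tick 2 -> clock=16.
Op 6: insert a.com -> 10.0.0.5 (expiry=16+1=17). clock=16
Op 7: insert c.com -> 10.0.0.1 (expiry=16+6=22). clock=16
Op 8: insert c.com -> 10.0.0.4 (expiry=16+5=21). clock=16
Op 9: insert b.com -> 10.0.0.1 (expiry=16+6=22). clock=16
Op 10: insert e.com -> 10.0.0.4 (expiry=16+6=22). clock=16
Op 11: insert d.com -> 10.0.0.1 (expiry=16+1=17). clock=16
Op 12: insert a.com -> 10.0.0.4 (expiry=16+3=19). clock=16
Op 13: tick 5 -> clock=21. purged={a.com,c.com,d.com}
Op 14: tick 3 -> clock=24. purged={b.com,e.com}
Op 15: tick 5 -> clock=29.
Op 16: tick 3 -> clock=32.
Op 17: tick 8 -> clock=40.
Op 18: insert c.com -> 10.0.0.5 (expiry=40+4=44). clock=40
Final clock = 40
Final cache (unexpired): {c.com} -> size=1

Answer: clock=40 cache_size=1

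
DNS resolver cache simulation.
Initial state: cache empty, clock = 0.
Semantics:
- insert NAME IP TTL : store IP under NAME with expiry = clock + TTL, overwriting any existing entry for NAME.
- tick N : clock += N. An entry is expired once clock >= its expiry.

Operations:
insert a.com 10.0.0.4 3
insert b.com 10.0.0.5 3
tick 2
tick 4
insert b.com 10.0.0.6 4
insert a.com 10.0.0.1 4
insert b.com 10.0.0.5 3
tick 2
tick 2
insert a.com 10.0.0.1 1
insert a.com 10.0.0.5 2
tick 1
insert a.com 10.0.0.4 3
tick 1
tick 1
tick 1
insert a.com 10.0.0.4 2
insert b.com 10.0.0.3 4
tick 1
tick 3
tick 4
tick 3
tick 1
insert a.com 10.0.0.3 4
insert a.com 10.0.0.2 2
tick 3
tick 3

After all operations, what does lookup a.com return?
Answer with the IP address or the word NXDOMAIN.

Op 1: insert a.com -> 10.0.0.4 (expiry=0+3=3). clock=0
Op 2: insert b.com -> 10.0.0.5 (expiry=0+3=3). clock=0
Op 3: tick 2 -> clock=2.
Op 4: tick 4 -> clock=6. purged={a.com,b.com}
Op 5: insert b.com -> 10.0.0.6 (expiry=6+4=10). clock=6
Op 6: insert a.com -> 10.0.0.1 (expiry=6+4=10). clock=6
Op 7: insert b.com -> 10.0.0.5 (expiry=6+3=9). clock=6
Op 8: tick 2 -> clock=8.
Op 9: tick 2 -> clock=10. purged={a.com,b.com}
Op 10: insert a.com -> 10.0.0.1 (expiry=10+1=11). clock=10
Op 11: insert a.com -> 10.0.0.5 (expiry=10+2=12). clock=10
Op 12: tick 1 -> clock=11.
Op 13: insert a.com -> 10.0.0.4 (expiry=11+3=14). clock=11
Op 14: tick 1 -> clock=12.
Op 15: tick 1 -> clock=13.
Op 16: tick 1 -> clock=14. purged={a.com}
Op 17: insert a.com -> 10.0.0.4 (expiry=14+2=16). clock=14
Op 18: insert b.com -> 10.0.0.3 (expiry=14+4=18). clock=14
Op 19: tick 1 -> clock=15.
Op 20: tick 3 -> clock=18. purged={a.com,b.com}
Op 21: tick 4 -> clock=22.
Op 22: tick 3 -> clock=25.
Op 23: tick 1 -> clock=26.
Op 24: insert a.com -> 10.0.0.3 (expiry=26+4=30). clock=26
Op 25: insert a.com -> 10.0.0.2 (expiry=26+2=28). clock=26
Op 26: tick 3 -> clock=29. purged={a.com}
Op 27: tick 3 -> clock=32.
lookup a.com: not in cache (expired or never inserted)

Answer: NXDOMAIN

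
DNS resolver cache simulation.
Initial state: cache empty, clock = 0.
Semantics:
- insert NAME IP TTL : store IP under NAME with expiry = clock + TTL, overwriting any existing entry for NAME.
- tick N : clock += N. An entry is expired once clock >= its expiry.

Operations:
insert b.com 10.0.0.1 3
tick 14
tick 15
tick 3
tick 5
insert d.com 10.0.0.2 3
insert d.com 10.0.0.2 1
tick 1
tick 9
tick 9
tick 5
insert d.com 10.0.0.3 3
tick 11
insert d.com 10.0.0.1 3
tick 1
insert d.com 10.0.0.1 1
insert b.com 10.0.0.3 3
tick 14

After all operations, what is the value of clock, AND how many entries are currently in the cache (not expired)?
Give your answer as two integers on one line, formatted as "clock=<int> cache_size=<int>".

Op 1: insert b.com -> 10.0.0.1 (expiry=0+3=3). clock=0
Op 2: tick 14 -> clock=14. purged={b.com}
Op 3: tick 15 -> clock=29.
Op 4: tick 3 -> clock=32.
Op 5: tick 5 -> clock=37.
Op 6: insert d.com -> 10.0.0.2 (expiry=37+3=40). clock=37
Op 7: insert d.com -> 10.0.0.2 (expiry=37+1=38). clock=37
Op 8: tick 1 -> clock=38. purged={d.com}
Op 9: tick 9 -> clock=47.
Op 10: tick 9 -> clock=56.
Op 11: tick 5 -> clock=61.
Op 12: insert d.com -> 10.0.0.3 (expiry=61+3=64). clock=61
Op 13: tick 11 -> clock=72. purged={d.com}
Op 14: insert d.com -> 10.0.0.1 (expiry=72+3=75). clock=72
Op 15: tick 1 -> clock=73.
Op 16: insert d.com -> 10.0.0.1 (expiry=73+1=74). clock=73
Op 17: insert b.com -> 10.0.0.3 (expiry=73+3=76). clock=73
Op 18: tick 14 -> clock=87. purged={b.com,d.com}
Final clock = 87
Final cache (unexpired): {} -> size=0

Answer: clock=87 cache_size=0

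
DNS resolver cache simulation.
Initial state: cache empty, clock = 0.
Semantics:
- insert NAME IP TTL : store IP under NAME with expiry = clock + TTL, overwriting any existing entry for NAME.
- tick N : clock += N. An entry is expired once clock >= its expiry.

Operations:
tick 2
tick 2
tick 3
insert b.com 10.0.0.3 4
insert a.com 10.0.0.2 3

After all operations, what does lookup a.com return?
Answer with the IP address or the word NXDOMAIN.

Op 1: tick 2 -> clock=2.
Op 2: tick 2 -> clock=4.
Op 3: tick 3 -> clock=7.
Op 4: insert b.com -> 10.0.0.3 (expiry=7+4=11). clock=7
Op 5: insert a.com -> 10.0.0.2 (expiry=7+3=10). clock=7
lookup a.com: present, ip=10.0.0.2 expiry=10 > clock=7

Answer: 10.0.0.2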